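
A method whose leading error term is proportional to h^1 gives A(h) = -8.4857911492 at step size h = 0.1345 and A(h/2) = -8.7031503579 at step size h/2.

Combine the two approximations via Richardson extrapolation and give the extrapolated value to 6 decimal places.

-8.920510

r = 1: numerator weight 2, denominator 1.
2^1×A(h/2) = -17.4063007158; minus A(h) gives -8.9205095666.
Extrapolated: (-8.9205095666) / 1 = -8.9205095666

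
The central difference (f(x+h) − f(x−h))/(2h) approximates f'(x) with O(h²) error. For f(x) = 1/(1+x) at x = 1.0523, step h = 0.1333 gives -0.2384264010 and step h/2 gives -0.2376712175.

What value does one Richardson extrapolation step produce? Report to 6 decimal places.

-0.237419

r = 2: numerator weight 4, denominator 3.
Numerator 4·A(h/2) − A(h) = 4·(-0.2376712175) − (-0.2384264010) = -0.7122584690
(4·(-0.2376712175) − (-0.2384264010))/(4 − 1) = -0.2374194897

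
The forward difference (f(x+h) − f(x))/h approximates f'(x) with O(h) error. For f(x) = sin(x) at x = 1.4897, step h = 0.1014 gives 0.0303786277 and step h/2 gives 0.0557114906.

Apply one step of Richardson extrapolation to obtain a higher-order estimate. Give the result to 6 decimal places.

0.081044

Leading term ∝ h^1; use weight 2 = 2^1.
2 × 0.0557114906 = 0.1114229812; subtract 0.0303786277 → 0.0810443535
Denominator 2 − 1 = 1.
So the Richardson estimate is 0.0810443535.
Gap between inputs: 2.533e-02; correction applied: +0.0253328629.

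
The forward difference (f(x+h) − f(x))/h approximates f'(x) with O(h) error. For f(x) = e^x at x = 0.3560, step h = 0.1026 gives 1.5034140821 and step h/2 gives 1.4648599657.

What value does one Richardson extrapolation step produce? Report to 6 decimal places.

Error is O(h^1); halving h shrinks it by 2^1 = 2.
Difference of the inputs: 1.4648599657 − 1.5034140821 = -0.0385541164
Divide by 2^1 − 1 = 1: (-0.0385541164)/1 = -0.0385541164
R = A(h/2) + (A(h/2) − A(h))/1 = 1.4648599657 − 0.0385541164 = 1.4263058493

1.426306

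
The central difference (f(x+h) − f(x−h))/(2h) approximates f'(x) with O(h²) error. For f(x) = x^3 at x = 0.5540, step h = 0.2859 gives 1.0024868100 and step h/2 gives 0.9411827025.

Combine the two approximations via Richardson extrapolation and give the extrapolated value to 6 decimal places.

0.920748

With r = 2 the leading error scales as h^2, so the weight is 2^2 = 4.
Weighted: 3.7647308100 − 1.0024868100 = 2.7622440000
Denominator 4 − 1 = 3.
So the Richardson estimate is 0.9207480000.
Shift from A(h/2): −0.0204347025.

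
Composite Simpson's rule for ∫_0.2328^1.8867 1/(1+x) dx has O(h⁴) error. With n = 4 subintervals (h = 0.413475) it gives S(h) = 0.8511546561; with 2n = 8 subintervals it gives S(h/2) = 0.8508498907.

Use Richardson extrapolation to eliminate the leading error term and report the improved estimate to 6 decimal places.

With r = 4 the leading error scales as h^4, so the weight is 2^4 = 16.
Weighted: 13.6135982512 − 0.8511546561 = 12.7624435951
Extrapolated: 12.7624435951 / 15 = 0.8508295730
Correction |R − A(h/2)| = 2.032e-05; gap |A(h/2) − A(h)| = 3.048e-04.

0.850830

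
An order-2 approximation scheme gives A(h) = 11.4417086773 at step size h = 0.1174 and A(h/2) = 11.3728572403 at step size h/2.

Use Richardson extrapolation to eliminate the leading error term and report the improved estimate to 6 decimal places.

Order 2 gives 2^r = 4 and 2^r − 1 = 3.
4·11.3728572403 = 45.4914289612; subtract 11.4417086773 → 34.0497202839
Extrapolated: 34.0497202839 / 3 = 11.3499067613
Correction |R − A(h/2)| = 2.295e-02; gap |A(h/2) − A(h)| = 6.885e-02.

11.349907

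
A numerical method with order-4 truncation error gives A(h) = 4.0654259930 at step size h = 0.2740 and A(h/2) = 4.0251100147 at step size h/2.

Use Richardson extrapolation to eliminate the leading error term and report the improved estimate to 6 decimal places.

Order 4 gives 2^r = 16 and 2^r − 1 = 15.
Weighted: 64.4017602352 − 4.0654259930 = 60.3363342422
Divide by 2^4 − 1 = 15.
60.3363342422 ÷ 15 = 4.0224222828

4.022422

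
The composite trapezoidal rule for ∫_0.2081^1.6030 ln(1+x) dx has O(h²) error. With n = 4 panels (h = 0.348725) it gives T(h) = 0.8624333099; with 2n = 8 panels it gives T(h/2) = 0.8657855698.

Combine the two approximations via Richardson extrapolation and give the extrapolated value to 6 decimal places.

0.866903

Error is O(h^2); halving h shrinks it by 2^2 = 4.
4×0.8657855698 = 3.4631422792; 3.4631422792 − 0.8624333099 = 2.6007089693
Divide by 2^2 − 1 = 3.
So the Richardson estimate is 0.8669029898.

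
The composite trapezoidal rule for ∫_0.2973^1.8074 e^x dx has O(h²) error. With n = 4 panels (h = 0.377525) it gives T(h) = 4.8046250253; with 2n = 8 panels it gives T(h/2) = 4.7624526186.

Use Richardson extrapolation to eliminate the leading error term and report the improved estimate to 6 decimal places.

The method has order 2: 2^2 = 4.
4*4.7624526186 − 4.8046250253 = 14.2451854491
(4*4.7624526186 − 4.8046250253)/(4 − 1) = 4.7483951497
Correction |R − A(h/2)| = 1.406e-02; gap |A(h/2) − A(h)| = 4.217e-02.

4.748395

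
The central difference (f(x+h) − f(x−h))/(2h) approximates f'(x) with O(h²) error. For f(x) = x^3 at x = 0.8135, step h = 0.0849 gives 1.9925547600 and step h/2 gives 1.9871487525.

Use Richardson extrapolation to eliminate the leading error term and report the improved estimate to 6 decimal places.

Leading term ∝ h^2; use weight 4 = 2^2.
Top: 4(1.9871487525) − (1.9925547600) = 5.9560402500
(4*1.9871487525 − 1.9925547600)/(4 − 1) = 1.9853467500

1.985347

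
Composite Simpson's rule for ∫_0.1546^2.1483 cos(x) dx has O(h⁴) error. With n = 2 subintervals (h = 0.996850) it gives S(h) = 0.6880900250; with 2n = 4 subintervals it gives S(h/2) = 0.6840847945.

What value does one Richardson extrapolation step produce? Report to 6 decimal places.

The method has order 4: 2^4 = 16.
Top: 16(0.6840847945) − (0.6880900250) = 10.2572666870
Divide by 2^4 − 1 = 15.
Result: 0.6838177791
Correction |R − A(h/2)| = 2.670e-04; gap |A(h/2) − A(h)| = 4.005e-03.

0.683818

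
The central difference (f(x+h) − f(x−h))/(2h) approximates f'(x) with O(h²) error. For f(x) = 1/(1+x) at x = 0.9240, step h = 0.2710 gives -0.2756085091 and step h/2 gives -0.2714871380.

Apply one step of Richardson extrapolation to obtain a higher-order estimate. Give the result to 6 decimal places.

With r = 2 the leading error scales as h^2, so the weight is 2^2 = 4.
4*(-0.2714871380) − (-0.2756085091) = -0.8103400429
(4*(-0.2714871380) − (-0.2756085091))/(4 − 1) = -0.2701133476
Correction |R − A(h/2)| = 1.374e-03; gap |A(h/2) − A(h)| = 4.121e-03.

-0.270113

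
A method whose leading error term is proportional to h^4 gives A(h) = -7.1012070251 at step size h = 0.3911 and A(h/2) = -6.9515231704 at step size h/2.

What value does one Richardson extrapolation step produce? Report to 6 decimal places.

-6.941544

The method has order 4: 2^4 = 16.
16×(-6.9515231704) = -111.2243707264; (-111.2243707264) − (-7.1012070251) = -104.1231637013
(-104.1231637013) ÷ 15 = -6.9415442468
Correction |R − A(h/2)| = 9.979e-03; gap |A(h/2) − A(h)| = 1.497e-01.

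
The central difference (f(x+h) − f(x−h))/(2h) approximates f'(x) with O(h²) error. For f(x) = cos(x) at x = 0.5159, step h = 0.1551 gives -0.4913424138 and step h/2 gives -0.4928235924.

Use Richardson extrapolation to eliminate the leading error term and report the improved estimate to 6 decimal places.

Leading term ∝ h^2; use weight 4 = 2^2.
Difference of the inputs: -0.4928235924 − (-0.4913424138) = -0.0014811786
Correction (A(h/2) − A(h))/(4 − 1) = (-0.0014811786)/3 = -0.0004937262
R = A(h/2) + (A(h/2) − A(h))/3 = -0.4928235924 − 0.0004937262 = -0.4933173186

-0.493317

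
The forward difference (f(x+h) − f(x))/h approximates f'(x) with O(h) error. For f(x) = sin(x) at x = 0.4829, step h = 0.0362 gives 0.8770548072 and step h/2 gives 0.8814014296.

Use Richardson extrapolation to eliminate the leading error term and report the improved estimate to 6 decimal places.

r = 1: numerator weight 2, denominator 1.
2·0.8814014296 − 0.8770548072 = 0.8857480520
Divide by 2^1 − 1 = 1.
0.8857480520 ÷ 1 = 0.8857480520
Gap between inputs: 4.347e-03; correction applied: +0.0043466224.

0.885748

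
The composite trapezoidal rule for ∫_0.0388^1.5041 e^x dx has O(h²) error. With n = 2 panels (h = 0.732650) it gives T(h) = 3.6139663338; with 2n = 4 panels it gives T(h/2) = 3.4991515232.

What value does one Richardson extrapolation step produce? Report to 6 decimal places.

With r = 2 the leading error scales as h^2, so the weight is 2^2 = 4.
Numerator 4×A(h/2) − A(h) = 4×3.4991515232 − 3.6139663338 = 10.3826397590
(4×3.4991515232 − 3.6139663338)/(4 − 1) = 3.4608799197

3.460880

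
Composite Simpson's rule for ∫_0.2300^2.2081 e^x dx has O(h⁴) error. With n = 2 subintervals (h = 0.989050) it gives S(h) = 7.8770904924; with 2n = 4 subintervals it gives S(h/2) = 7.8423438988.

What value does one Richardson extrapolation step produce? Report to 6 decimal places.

7.840027

r = 4: numerator weight 16, denominator 15.
Top: 16(7.8423438988) − (7.8770904924) = 117.6004118884
Denominator 16 − 1 = 15.
Extrapolated: 117.6004118884 / 15 = 7.8400274592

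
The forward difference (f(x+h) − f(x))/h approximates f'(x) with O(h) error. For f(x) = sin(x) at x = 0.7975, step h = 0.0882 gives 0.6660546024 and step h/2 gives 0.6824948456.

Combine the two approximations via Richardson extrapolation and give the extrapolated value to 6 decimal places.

0.698935

The method has order 1: 2^1 = 2.
2^1*A(h/2) = 1.3649896912; minus A(h) gives 0.6989350888.
Denominator 2 − 1 = 1.
R = 0.6989350888/1 = 0.6989350888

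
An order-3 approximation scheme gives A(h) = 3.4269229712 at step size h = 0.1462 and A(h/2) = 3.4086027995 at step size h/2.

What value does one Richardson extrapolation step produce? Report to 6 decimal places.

Leading term ∝ h^3; use weight 8 = 2^3.
Top: 8(3.4086027995) − (3.4269229712) = 23.8418994248
Divide by 2^3 − 1 = 7.
R = 23.8418994248/7 = 3.4059856321
Gap between inputs: 1.832e-02; correction applied: −0.0026171674.

3.405986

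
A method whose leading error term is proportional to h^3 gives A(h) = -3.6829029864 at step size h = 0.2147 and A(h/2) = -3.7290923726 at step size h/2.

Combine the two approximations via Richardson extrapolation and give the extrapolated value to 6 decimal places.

Order 3 gives 2^r = 8 and 2^r − 1 = 7.
8·(-3.7290923726) − (-3.6829029864) = -26.1498359944
Divide by 2^3 − 1 = 7.
So the Richardson estimate is -3.7356908563.

-3.735691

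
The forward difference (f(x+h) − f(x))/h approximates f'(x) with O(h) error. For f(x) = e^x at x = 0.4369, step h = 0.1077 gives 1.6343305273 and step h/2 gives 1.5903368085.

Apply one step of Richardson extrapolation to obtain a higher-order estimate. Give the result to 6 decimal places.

1.546343

Leading term ∝ h^1; use weight 2 = 2^1.
2^1·A(h/2) = 3.1806736170; minus A(h) gives 1.5463430897.
Divide by 2^1 − 1 = 1.
(2·1.5903368085 − 1.6343305273)/(2 − 1) = 1.5463430897
Gap between inputs: 4.399e-02; correction applied: −0.0439937188.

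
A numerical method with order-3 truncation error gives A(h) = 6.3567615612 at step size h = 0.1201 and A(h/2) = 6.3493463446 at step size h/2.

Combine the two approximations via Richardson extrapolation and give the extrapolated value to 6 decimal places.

6.348287

Leading term ∝ h^3; use weight 8 = 2^3.
Weighted: 50.7947707568 − 6.3567615612 = 44.4380091956
R = 44.4380091956/7 = 6.3482870279
Correction |R − A(h/2)| = 1.059e-03; gap |A(h/2) − A(h)| = 7.415e-03.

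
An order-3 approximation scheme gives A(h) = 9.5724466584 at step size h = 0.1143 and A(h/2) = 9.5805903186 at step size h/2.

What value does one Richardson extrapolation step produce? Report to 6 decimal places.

The method has order 3: 2^3 = 8.
Weighted: 76.6447225488 − 9.5724466584 = 67.0722758904
Denominator 8 − 1 = 7.
67.0722758904 ÷ 7 = 9.5817536986
Gap between inputs: 8.144e-03; correction applied: +0.0011633800.

9.581754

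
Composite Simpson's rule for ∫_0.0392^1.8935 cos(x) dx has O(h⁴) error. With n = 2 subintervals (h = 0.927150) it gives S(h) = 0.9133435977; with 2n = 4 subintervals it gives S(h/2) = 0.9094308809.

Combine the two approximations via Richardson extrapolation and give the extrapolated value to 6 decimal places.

0.909170

Leading term ∝ h^4; use weight 16 = 2^4.
A(h/2) − A(h) = 0.9094308809 − 0.9133435977 = -0.0039127168
Divide by 2^4 − 1 = 15: (-0.0039127168)/15 = -0.0002608478
R = A(h/2) + (A(h/2) − A(h))/15 = 0.9094308809 − 0.0002608478 = 0.9091700331
Gap between inputs: 3.913e-03; correction applied: −0.0002608478.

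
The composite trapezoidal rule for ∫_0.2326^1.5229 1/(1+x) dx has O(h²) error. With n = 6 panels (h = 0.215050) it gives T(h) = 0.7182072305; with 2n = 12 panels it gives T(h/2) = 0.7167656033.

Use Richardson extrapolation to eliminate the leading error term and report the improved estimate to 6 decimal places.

0.716285

r = 2, so 2^r = 4.
2^2*A(h/2) = 2.8670624132; minus A(h) gives 2.1488551827.
Divide by 2^2 − 1 = 3.
Extrapolated: 2.1488551827 / 3 = 0.7162850609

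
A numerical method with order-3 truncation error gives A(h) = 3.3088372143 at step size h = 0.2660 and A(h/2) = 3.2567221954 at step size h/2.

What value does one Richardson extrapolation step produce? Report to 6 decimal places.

r = 3: numerator weight 8, denominator 7.
Numerator 8*A(h/2) − A(h) = 8*3.2567221954 − 3.3088372143 = 22.7449403489
R = 22.7449403489/7 = 3.2492771927

3.249277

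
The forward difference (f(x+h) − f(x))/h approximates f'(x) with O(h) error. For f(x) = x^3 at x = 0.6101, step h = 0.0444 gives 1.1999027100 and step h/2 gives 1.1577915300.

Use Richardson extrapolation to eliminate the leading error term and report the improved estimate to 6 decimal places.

r = 1, so 2^r = 2.
2 × 1.1577915300 − 1.1999027100 = 1.1156803500
Divide by 2^1 − 1 = 1.
So the Richardson estimate is 1.1156803500.

1.115680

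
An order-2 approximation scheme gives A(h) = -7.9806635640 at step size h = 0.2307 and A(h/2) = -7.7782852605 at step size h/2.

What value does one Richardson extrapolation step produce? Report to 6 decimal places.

r = 2: numerator weight 4, denominator 3.
4×(-7.7782852605) − (-7.9806635640) = -23.1324774780
(-23.1324774780) ÷ 3 = -7.7108258260
Gap between inputs: 2.024e-01; correction applied: +0.0674594345.

-7.710826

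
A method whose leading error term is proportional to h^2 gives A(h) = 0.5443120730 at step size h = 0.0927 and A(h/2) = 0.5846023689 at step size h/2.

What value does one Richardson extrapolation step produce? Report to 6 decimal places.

Method order is 2; weight 2^2 = 4.
4·0.5846023689 = 2.3384094756; subtract 0.5443120730 → 1.7940974026
Denominator 4 − 1 = 3.
1.7940974026 ÷ 3 = 0.5980324675
Gap between inputs: 4.029e-02; correction applied: +0.0134300986.

0.598032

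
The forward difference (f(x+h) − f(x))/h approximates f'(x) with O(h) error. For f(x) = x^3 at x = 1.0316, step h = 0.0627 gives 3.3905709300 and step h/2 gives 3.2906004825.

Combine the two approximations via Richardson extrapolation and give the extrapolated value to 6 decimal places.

3.190630

Order 1 gives 2^r = 2 and 2^r − 1 = 1.
Numerator 2·A(h/2) − A(h) = 2·3.2906004825 − 3.3905709300 = 3.1906300350
R = 3.1906300350/1 = 3.1906300350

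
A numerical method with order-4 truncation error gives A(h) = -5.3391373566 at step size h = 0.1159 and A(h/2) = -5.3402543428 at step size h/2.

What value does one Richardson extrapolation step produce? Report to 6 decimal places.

-5.340329

With r = 4 the leading error scales as h^4, so the weight is 2^4 = 16.
16·(-5.3402543428) = -85.4440694848; (-85.4440694848) − (-5.3391373566) = -80.1049321282
Denominator 16 − 1 = 15.
(-80.1049321282) ÷ 15 = -5.3403288085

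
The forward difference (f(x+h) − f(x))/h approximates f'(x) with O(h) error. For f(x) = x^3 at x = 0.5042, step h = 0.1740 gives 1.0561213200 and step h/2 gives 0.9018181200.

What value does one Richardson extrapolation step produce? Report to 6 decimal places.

0.747515

r = 1, so 2^r = 2.
2 × 0.9018181200 − 1.0561213200 = 0.7475149200
Denominator 2 − 1 = 1.
(2 × 0.9018181200 − 1.0561213200)/(2 − 1) = 0.7475149200
Gap between inputs: 1.543e-01; correction applied: −0.1543032000.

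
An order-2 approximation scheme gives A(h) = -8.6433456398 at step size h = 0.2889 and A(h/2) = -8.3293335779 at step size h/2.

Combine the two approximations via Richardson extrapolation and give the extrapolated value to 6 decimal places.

-8.224663

The method has order 2: 2^2 = 4.
Top: 4(-8.3293335779) − (-8.6433456398) = -24.6739886718
(4 × (-8.3293335779) − (-8.6433456398))/(4 − 1) = -8.2246628906
Correction |R − A(h/2)| = 1.047e-01; gap |A(h/2) − A(h)| = 3.140e-01.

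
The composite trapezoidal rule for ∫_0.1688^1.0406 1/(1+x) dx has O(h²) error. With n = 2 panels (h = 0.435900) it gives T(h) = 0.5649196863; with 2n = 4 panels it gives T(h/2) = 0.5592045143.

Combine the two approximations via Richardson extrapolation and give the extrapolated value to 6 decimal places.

0.557299

Order 2 gives 2^r = 4 and 2^r − 1 = 3.
4×0.5592045143 = 2.2368180572; subtract 0.5649196863 → 1.6718983709
Divide by 2^2 − 1 = 3.
(4×0.5592045143 − 0.5649196863)/(4 − 1) = 0.5572994570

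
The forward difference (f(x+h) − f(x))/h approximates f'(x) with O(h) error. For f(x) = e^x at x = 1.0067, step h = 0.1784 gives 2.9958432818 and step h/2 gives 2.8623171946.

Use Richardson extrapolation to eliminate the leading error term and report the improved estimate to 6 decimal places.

2.728791

With r = 1 the leading error scales as h^1, so the weight is 2^1 = 2.
2·2.8623171946 − 2.9958432818 = 2.7287911074
Denominator 2 − 1 = 1.
Extrapolated: 2.7287911074 / 1 = 2.7287911074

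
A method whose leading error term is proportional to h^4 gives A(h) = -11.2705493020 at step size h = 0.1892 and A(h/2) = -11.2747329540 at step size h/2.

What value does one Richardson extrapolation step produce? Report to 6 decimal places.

-11.275012

With r = 4 the leading error scales as h^4, so the weight is 2^4 = 16.
Top: 16(-11.2747329540) − (-11.2705493020) = -169.1251779620
Denominator 16 − 1 = 15.
So the Richardson estimate is -11.2750118641.
Shift from A(h/2): −0.0002789101.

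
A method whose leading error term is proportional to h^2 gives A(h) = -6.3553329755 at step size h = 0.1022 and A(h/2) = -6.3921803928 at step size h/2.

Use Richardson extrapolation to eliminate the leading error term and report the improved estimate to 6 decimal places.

-6.404463

Leading term ∝ h^2; use weight 4 = 2^2.
Numerator 4 × A(h/2) − A(h) = 4 × (-6.3921803928) − (-6.3553329755) = -19.2133885957
(4 × (-6.3921803928) − (-6.3553329755))/(4 − 1) = -6.4044628652
Shift from A(h/2): −0.0122824724.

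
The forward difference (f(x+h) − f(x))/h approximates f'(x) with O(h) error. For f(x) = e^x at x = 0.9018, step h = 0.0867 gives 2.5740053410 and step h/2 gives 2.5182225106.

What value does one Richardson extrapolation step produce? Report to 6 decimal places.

2.462440

r = 1: numerator weight 2, denominator 1.
2 × 2.5182225106 − 2.5740053410 = 2.4624396802
Denominator 2 − 1 = 1.
Result: 2.4624396802
Shift from A(h/2): −0.0557828304.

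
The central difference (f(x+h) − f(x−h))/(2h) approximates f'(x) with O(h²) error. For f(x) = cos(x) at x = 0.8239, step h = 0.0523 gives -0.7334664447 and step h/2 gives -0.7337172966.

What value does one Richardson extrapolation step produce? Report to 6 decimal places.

-0.733801

Order 2 gives 2^r = 4 and 2^r − 1 = 3.
Top: 4(-0.7337172966) − (-0.7334664447) = -2.2014027417
R = (-2.2014027417)/3 = -0.7338009139
Gap between inputs: 2.509e-04; correction applied: −0.0000836173.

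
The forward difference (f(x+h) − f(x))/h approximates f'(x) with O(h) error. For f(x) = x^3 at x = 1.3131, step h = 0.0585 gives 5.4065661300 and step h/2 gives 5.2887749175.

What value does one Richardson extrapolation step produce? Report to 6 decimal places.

5.170984

Order 1 gives 2^r = 2 and 2^r − 1 = 1.
Numerator 2×A(h/2) − A(h) = 2×5.2887749175 − 5.4065661300 = 5.1709837050
R = 5.1709837050/1 = 5.1709837050
Shift from A(h/2): −0.1177912125.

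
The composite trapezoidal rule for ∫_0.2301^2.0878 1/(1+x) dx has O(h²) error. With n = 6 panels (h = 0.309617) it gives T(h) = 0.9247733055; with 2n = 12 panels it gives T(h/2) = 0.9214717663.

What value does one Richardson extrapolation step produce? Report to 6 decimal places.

0.920371

With r = 2 the leading error scales as h^2, so the weight is 2^2 = 4.
Weighted: 3.6858870652 − 0.9247733055 = 2.7611137597
Divide by 2^2 − 1 = 3.
So the Richardson estimate is 0.9203712532.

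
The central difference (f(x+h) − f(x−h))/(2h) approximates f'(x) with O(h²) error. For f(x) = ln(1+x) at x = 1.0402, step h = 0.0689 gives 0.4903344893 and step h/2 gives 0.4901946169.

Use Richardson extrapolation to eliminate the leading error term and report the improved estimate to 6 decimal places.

The method has order 2: 2^2 = 4.
Top: 4(0.4901946169) − (0.4903344893) = 1.4704439783
(4·0.4901946169 − 0.4903344893)/(4 − 1) = 0.4901479928
Correction |R − A(h/2)| = 4.662e-05; gap |A(h/2) − A(h)| = 1.399e-04.

0.490148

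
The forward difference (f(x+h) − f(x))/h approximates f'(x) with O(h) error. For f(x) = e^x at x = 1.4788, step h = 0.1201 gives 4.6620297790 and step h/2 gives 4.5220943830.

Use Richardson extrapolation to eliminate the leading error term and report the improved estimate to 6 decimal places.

The method has order 1: 2^1 = 2.
2 × 4.5220943830 − 4.6620297790 = 4.3821589870
Divide by 2^1 − 1 = 1.
(2 × 4.5220943830 − 4.6620297790)/(2 − 1) = 4.3821589870

4.382159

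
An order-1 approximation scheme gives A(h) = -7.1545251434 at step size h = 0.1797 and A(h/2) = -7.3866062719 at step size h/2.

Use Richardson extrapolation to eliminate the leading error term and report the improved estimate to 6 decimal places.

With r = 1 the leading error scales as h^1, so the weight is 2^1 = 2.
Weighted: (-14.7732125438) − (-7.1545251434) = -7.6186874004
R = (-7.6186874004)/1 = -7.6186874004

-7.618687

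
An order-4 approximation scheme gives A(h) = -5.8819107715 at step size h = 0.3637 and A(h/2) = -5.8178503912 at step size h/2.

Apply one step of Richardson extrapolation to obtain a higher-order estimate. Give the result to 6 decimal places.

Order 4 gives 2^r = 16 and 2^r − 1 = 15.
2^4×A(h/2) = -93.0856062592; minus A(h) gives -87.2036954877.
(16×(-5.8178503912) − (-5.8819107715))/(16 − 1) = -5.8135796992
Correction |R − A(h/2)| = 4.271e-03; gap |A(h/2) − A(h)| = 6.406e-02.

-5.813580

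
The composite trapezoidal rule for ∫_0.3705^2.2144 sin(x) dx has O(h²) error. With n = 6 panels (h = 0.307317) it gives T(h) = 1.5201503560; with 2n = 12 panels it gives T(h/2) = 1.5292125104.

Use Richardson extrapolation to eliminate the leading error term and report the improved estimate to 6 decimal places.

1.532233

r = 2: numerator weight 4, denominator 3.
Weighted: 6.1168500416 − 1.5201503560 = 4.5966996856
(4×1.5292125104 − 1.5201503560)/(4 − 1) = 1.5322332285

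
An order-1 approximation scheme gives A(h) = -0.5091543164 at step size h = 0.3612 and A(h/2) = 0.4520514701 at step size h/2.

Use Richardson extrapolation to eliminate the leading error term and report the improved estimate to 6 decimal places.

Leading term ∝ h^1; use weight 2 = 2^1.
Difference of the inputs: 0.4520514701 − (-0.5091543164) = 0.9612057865
Correction (A(h/2) − A(h))/(2 − 1) = 0.9612057865/1 = 0.9612057865
R = A(h/2) + (A(h/2) − A(h))/1 = 0.4520514701 + 0.9612057865 = 1.4132572566
Shift from A(h/2): +0.9612057865.

1.413257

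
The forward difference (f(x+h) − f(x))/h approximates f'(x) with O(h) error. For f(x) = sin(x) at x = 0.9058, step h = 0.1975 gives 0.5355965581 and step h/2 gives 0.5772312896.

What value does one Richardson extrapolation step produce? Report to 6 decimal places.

r = 1: numerator weight 2, denominator 1.
2*0.5772312896 = 1.1544625792; subtract 0.5355965581 → 0.6188660211
Denominator 2 − 1 = 1.
Extrapolated: 0.6188660211 / 1 = 0.6188660211
Shift from A(h/2): +0.0416347315.

0.618866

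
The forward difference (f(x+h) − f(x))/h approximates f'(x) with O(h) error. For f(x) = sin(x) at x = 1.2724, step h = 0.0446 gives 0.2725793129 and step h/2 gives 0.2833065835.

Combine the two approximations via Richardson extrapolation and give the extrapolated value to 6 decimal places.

With r = 1 the leading error scales as h^1, so the weight is 2^1 = 2.
A(h/2) − A(h) = 0.2833065835 − 0.2725793129 = 0.0107272706
Divide by 2^1 − 1 = 1: 0.0107272706/1 = 0.0107272706
R = 0.2833065835 + 0.0107272706 = 0.2940338541
Correction |R − A(h/2)| = 1.073e-02; gap |A(h/2) − A(h)| = 1.073e-02.

0.294034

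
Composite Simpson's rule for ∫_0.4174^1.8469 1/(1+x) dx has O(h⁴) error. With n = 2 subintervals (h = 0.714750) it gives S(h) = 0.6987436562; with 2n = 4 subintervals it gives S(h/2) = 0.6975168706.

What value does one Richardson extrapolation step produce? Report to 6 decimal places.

r = 4, so 2^r = 16.
16×0.6975168706 = 11.1602699296; subtract 0.6987436562 → 10.4615262734
10.4615262734 ÷ 15 = 0.6974350849
Gap between inputs: 1.227e-03; correction applied: −0.0000817857.

0.697435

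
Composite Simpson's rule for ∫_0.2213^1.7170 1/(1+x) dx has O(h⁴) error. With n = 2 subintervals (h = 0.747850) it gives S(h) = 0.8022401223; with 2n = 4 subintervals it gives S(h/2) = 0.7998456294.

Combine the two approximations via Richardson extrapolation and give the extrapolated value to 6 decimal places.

0.799686

r = 4: numerator weight 16, denominator 15.
16·0.7998456294 − 0.8022401223 = 11.9952899481
Extrapolated: 11.9952899481 / 15 = 0.7996859965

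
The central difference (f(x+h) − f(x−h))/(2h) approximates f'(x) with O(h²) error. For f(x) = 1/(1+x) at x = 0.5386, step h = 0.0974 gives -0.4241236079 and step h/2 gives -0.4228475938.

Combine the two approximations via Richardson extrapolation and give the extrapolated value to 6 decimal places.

-0.422422

r = 2: numerator weight 4, denominator 3.
A(h/2) − A(h) = -0.4228475938 − (-0.4241236079) = 0.0012760141
Correction (A(h/2) − A(h))/(4 − 1) = 0.0012760141/3 = 0.0004253380
R = -0.4228475938 + 0.0004253380 = -0.4224222558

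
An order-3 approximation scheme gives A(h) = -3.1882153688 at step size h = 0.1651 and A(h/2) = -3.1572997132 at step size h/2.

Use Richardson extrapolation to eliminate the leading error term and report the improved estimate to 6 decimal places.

-3.152883

Error is O(h^3); halving h shrinks it by 2^3 = 8.
Top: 8(-3.1572997132) − (-3.1882153688) = -22.0701823368
(8 × (-3.1572997132) − (-3.1882153688))/(8 − 1) = -3.1528831910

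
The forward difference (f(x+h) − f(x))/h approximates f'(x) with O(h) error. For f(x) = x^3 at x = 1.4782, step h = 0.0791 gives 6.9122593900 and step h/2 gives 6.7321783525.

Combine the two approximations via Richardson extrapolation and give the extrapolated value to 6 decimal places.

r = 1, so 2^r = 2.
2*6.7321783525 − 6.9122593900 = 6.5520973150
R = 6.5520973150/1 = 6.5520973150
Correction |R − A(h/2)| = 1.801e-01; gap |A(h/2) − A(h)| = 1.801e-01.

6.552097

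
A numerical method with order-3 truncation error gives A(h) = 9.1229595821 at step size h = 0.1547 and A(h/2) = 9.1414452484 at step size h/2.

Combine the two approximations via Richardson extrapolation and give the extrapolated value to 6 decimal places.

9.144086

With r = 3 the leading error scales as h^3, so the weight is 2^3 = 8.
8·9.1414452484 − 9.1229595821 = 64.0086024051
Denominator 8 − 1 = 7.
R = 64.0086024051/7 = 9.1440860579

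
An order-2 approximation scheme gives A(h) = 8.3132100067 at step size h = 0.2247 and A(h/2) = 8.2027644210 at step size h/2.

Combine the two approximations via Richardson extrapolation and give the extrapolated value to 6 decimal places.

Leading term ∝ h^2; use weight 4 = 2^2.
Difference of the inputs: 8.2027644210 − 8.3132100067 = -0.1104455857
Correction (A(h/2) − A(h))/(4 − 1) = (-0.1104455857)/3 = -0.0368151952
R = A(h/2) + (A(h/2) − A(h))/3 = 8.2027644210 − 0.0368151952 = 8.1659492258

8.165949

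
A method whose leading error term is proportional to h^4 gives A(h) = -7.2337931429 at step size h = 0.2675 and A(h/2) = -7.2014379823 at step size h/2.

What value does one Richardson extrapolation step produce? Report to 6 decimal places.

r = 4, so 2^r = 16.
A(h/2) − A(h) = -7.2014379823 − (-7.2337931429) = 0.0323551606
Correction (A(h/2) − A(h))/(16 − 1) = 0.0323551606/15 = 0.0021570107
R = -7.2014379823 + 0.0021570107 = -7.1992809716
Shift from A(h/2): +0.0021570107.

-7.199281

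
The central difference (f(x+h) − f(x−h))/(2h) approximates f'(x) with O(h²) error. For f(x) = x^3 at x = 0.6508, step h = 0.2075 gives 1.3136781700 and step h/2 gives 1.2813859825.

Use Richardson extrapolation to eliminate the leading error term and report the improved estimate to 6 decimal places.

1.270622

The method has order 2: 2^2 = 4.
Top: 4(1.2813859825) − (1.3136781700) = 3.8118657600
Divide by 2^2 − 1 = 3.
3.8118657600 ÷ 3 = 1.2706219200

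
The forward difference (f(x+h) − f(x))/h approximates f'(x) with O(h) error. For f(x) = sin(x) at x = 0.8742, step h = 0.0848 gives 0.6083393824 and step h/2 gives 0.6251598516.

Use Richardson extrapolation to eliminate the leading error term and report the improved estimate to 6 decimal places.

0.641980

Order 1 gives 2^r = 2 and 2^r − 1 = 1.
2 × 0.6251598516 = 1.2503197032; subtract 0.6083393824 → 0.6419803208
Divide by 2^1 − 1 = 1.
0.6419803208 ÷ 1 = 0.6419803208
Gap between inputs: 1.682e-02; correction applied: +0.0168204692.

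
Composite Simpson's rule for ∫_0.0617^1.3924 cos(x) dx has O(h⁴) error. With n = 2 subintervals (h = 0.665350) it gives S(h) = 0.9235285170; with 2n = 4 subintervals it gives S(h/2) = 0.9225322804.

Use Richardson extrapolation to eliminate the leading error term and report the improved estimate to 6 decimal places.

0.922466

Error is O(h^4); halving h shrinks it by 2^4 = 16.
Difference of the inputs: 0.9225322804 − 0.9235285170 = -0.0009962366
Divide by 2^4 − 1 = 15: (-0.0009962366)/15 = -0.0000664158
R = 0.9225322804 − 0.0000664158 = 0.9224658646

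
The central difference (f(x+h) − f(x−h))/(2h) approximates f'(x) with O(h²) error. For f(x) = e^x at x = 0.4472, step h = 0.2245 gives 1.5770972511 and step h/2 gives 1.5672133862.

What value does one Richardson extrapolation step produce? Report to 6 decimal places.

The method has order 2: 2^2 = 4.
A(h/2) − A(h) = 1.5672133862 − 1.5770972511 = -0.0098838649
Divide by 2^2 − 1 = 3: (-0.0098838649)/3 = -0.0032946216
R = 1.5672133862 − 0.0032946216 = 1.5639187646
Gap between inputs: 9.884e-03; correction applied: −0.0032946216.

1.563919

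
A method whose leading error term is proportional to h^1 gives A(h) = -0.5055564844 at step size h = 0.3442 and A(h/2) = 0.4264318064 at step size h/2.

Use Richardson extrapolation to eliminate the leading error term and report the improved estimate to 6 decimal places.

1.358420

Leading term ∝ h^1; use weight 2 = 2^1.
Difference of the inputs: 0.4264318064 − (-0.5055564844) = 0.9319882908
Correction (A(h/2) − A(h))/(2 − 1) = 0.9319882908/1 = 0.9319882908
R = 0.4264318064 + 0.9319882908 = 1.3584200972
Correction |R − A(h/2)| = 9.320e-01; gap |A(h/2) − A(h)| = 9.320e-01.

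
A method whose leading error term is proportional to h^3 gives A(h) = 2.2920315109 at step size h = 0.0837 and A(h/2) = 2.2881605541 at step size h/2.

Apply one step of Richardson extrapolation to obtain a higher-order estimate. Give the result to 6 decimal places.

Leading term ∝ h^3; use weight 8 = 2^3.
8·2.2881605541 − 2.2920315109 = 16.0132529219
Denominator 8 − 1 = 7.
So the Richardson estimate is 2.2876075603.
Correction |R − A(h/2)| = 5.530e-04; gap |A(h/2) − A(h)| = 3.871e-03.

2.287608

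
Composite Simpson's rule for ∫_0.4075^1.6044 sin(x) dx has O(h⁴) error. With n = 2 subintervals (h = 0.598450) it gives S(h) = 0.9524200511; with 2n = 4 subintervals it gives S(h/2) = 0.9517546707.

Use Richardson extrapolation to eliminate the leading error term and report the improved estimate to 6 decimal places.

0.951710

Error is O(h^4); halving h shrinks it by 2^4 = 16.
16×0.9517546707 = 15.2280747312; subtract 0.9524200511 → 14.2756546801
Divide by 2^4 − 1 = 15.
So the Richardson estimate is 0.9517103120.
Gap between inputs: 6.654e-04; correction applied: −0.0000443587.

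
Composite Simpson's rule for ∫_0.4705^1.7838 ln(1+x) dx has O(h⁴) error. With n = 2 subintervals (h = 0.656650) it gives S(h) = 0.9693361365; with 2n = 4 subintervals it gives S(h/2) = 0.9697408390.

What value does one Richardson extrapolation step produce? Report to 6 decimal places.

0.969768

Method order is 4; weight 2^4 = 16.
A(h/2) − A(h) = 0.9697408390 − 0.9693361365 = 0.0004047025
Divide by 2^4 − 1 = 15: 0.0004047025/15 = 0.0000269802
R = A(h/2) + (A(h/2) − A(h))/15 = 0.9697408390 + 0.0000269802 = 0.9697678192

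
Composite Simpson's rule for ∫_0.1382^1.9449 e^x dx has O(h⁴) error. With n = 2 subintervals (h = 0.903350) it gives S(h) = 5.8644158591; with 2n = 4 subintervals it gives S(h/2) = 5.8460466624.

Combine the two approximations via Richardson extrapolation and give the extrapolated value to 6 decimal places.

5.844822

r = 4, so 2^r = 16.
16×5.8460466624 − 5.8644158591 = 87.6723307393
Denominator 16 − 1 = 15.
R = 87.6723307393/15 = 5.8448220493
Shift from A(h/2): −0.0012246131.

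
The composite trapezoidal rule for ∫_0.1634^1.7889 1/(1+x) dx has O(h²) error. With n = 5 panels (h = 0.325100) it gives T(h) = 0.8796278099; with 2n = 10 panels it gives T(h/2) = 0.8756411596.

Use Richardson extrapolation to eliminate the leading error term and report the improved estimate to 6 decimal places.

0.874312

With r = 2 the leading error scales as h^2, so the weight is 2^2 = 4.
2^2 × A(h/2) = 3.5025646384; minus A(h) gives 2.6229368285.
Denominator 4 − 1 = 3.
2.6229368285 ÷ 3 = 0.8743122762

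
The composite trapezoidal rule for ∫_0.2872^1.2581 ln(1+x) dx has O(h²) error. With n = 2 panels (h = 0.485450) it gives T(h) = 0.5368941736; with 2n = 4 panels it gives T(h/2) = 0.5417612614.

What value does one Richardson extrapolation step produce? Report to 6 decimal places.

0.543384

Order 2 gives 2^r = 4 and 2^r − 1 = 3.
4 × 0.5417612614 = 2.1670450456; subtract 0.5368941736 → 1.6301508720
Divide by 2^2 − 1 = 3.
1.6301508720 ÷ 3 = 0.5433836240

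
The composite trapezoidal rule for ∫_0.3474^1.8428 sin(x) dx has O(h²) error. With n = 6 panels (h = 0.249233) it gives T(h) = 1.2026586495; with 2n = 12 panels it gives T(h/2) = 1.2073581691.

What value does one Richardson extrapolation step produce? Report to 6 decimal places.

r = 2, so 2^r = 4.
Numerator 4*A(h/2) − A(h) = 4*1.2073581691 − 1.2026586495 = 3.6267740269
Divide by 2^2 − 1 = 3.
Result: 1.2089246756

1.208925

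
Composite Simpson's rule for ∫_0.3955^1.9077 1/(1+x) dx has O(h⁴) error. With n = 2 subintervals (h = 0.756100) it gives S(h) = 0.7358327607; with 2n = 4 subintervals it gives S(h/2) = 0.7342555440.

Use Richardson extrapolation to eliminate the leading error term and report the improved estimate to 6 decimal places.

Order 4 gives 2^r = 16 and 2^r − 1 = 15.
Difference of the inputs: 0.7342555440 − 0.7358327607 = -0.0015772167
Correction (A(h/2) − A(h))/(16 − 1) = (-0.0015772167)/15 = -0.0001051478
R = 0.7342555440 − 0.0001051478 = 0.7341503962
Correction |R − A(h/2)| = 1.051e-04; gap |A(h/2) − A(h)| = 1.577e-03.

0.734150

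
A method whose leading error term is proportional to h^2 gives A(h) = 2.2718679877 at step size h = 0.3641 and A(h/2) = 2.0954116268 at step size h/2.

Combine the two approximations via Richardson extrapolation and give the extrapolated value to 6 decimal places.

Leading term ∝ h^2; use weight 4 = 2^2.
4×2.0954116268 − 2.2718679877 = 6.1097785195
R = 6.1097785195/3 = 2.0365928398
Correction |R − A(h/2)| = 5.882e-02; gap |A(h/2) − A(h)| = 1.765e-01.

2.036593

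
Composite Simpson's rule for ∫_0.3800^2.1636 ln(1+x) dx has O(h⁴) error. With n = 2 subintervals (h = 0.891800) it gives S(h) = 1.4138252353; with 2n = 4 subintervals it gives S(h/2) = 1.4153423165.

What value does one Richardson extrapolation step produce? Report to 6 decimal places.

1.415443

Error is O(h^4); halving h shrinks it by 2^4 = 16.
16*1.4153423165 = 22.6454770640; subtract 1.4138252353 → 21.2316518287
21.2316518287 ÷ 15 = 1.4154434552
Correction |R − A(h/2)| = 1.011e-04; gap |A(h/2) − A(h)| = 1.517e-03.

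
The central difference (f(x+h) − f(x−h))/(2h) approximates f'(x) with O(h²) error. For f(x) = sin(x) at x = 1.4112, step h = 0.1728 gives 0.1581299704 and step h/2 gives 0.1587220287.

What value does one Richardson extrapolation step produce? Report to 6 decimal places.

0.158919

The method has order 2: 2^2 = 4.
Difference of the inputs: 0.1587220287 − 0.1581299704 = 0.0005920583
Correction (A(h/2) − A(h))/(4 − 1) = 0.0005920583/3 = 0.0001973528
R = A(h/2) + (A(h/2) − A(h))/3 = 0.1587220287 + 0.0001973528 = 0.1589193815
Gap between inputs: 5.921e-04; correction applied: +0.0001973528.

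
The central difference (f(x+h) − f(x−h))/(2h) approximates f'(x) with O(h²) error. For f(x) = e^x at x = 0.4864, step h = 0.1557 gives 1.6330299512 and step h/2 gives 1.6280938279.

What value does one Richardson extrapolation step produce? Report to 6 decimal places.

Leading term ∝ h^2; use weight 4 = 2^2.
Numerator 4*A(h/2) − A(h) = 4*1.6280938279 − 1.6330299512 = 4.8793453604
Divide by 2^2 − 1 = 3.
Result: 1.6264484535

1.626448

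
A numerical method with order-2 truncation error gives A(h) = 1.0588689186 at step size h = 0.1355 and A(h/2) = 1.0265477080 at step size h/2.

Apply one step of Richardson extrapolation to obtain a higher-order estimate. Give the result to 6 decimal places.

The method has order 2: 2^2 = 4.
4 × 1.0265477080 = 4.1061908320; subtract 1.0588689186 → 3.0473219134
Denominator 4 − 1 = 3.
Extrapolated: 3.0473219134 / 3 = 1.0157739711

1.015774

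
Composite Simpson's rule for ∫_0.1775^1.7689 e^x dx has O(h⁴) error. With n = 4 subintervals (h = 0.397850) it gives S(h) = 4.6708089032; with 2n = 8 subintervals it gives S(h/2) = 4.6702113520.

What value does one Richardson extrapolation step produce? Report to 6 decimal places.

4.670172

r = 4, so 2^r = 16.
16*4.6702113520 = 74.7233816320; subtract 4.6708089032 → 70.0525727288
70.0525727288 ÷ 15 = 4.6701715153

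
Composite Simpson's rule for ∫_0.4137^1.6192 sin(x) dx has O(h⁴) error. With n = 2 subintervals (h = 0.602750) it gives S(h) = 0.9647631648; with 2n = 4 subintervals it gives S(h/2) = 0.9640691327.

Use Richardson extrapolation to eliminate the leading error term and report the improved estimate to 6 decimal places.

The method has order 4: 2^4 = 16.
16×0.9640691327 = 15.4251061232; 15.4251061232 − 0.9647631648 = 14.4603429584
Divide by 2^4 − 1 = 15.
So the Richardson estimate is 0.9640228639.

0.964023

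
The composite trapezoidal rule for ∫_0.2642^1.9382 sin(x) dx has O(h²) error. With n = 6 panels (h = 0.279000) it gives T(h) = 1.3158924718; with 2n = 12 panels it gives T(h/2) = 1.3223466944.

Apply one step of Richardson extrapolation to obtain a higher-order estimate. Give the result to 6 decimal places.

1.324498

Leading term ∝ h^2; use weight 4 = 2^2.
2^2×A(h/2) = 5.2893867776; minus A(h) gives 3.9734943058.
Denominator 4 − 1 = 3.
So the Richardson estimate is 1.3244981019.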